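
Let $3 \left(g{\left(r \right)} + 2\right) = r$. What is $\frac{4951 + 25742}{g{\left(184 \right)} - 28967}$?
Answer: $- \frac{7083}{6671} \approx -1.0618$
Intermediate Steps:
$g{\left(r \right)} = -2 + \frac{r}{3}$
$\frac{4951 + 25742}{g{\left(184 \right)} - 28967} = \frac{4951 + 25742}{\left(-2 + \frac{1}{3} \cdot 184\right) - 28967} = \frac{30693}{\left(-2 + \frac{184}{3}\right) - 28967} = \frac{30693}{\frac{178}{3} - 28967} = \frac{30693}{- \frac{86723}{3}} = 30693 \left(- \frac{3}{86723}\right) = - \frac{7083}{6671}$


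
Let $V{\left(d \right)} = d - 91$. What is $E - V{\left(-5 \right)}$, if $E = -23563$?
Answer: $-23467$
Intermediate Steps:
$V{\left(d \right)} = -91 + d$
$E - V{\left(-5 \right)} = -23563 - \left(-91 - 5\right) = -23563 - -96 = -23563 + 96 = -23467$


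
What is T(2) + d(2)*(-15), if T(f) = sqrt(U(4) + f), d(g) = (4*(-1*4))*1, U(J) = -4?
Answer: 240 + I*sqrt(2) ≈ 240.0 + 1.4142*I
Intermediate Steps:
d(g) = -16 (d(g) = (4*(-4))*1 = -16*1 = -16)
T(f) = sqrt(-4 + f)
T(2) + d(2)*(-15) = sqrt(-4 + 2) - 16*(-15) = sqrt(-2) + 240 = I*sqrt(2) + 240 = 240 + I*sqrt(2)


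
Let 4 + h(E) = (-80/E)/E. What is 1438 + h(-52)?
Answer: 242341/169 ≈ 1434.0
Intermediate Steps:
h(E) = -4 - 80/E² (h(E) = -4 + (-80/E)/E = -4 - 80/E²)
1438 + h(-52) = 1438 + (-4 - 80/(-52)²) = 1438 + (-4 - 80*1/2704) = 1438 + (-4 - 5/169) = 1438 - 681/169 = 242341/169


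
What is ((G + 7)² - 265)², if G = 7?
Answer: 4761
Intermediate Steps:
((G + 7)² - 265)² = ((7 + 7)² - 265)² = (14² - 265)² = (196 - 265)² = (-69)² = 4761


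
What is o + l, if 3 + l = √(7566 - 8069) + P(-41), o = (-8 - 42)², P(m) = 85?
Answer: 2582 + I*√503 ≈ 2582.0 + 22.428*I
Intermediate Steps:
o = 2500 (o = (-50)² = 2500)
l = 82 + I*√503 (l = -3 + (√(7566 - 8069) + 85) = -3 + (√(-503) + 85) = -3 + (I*√503 + 85) = -3 + (85 + I*√503) = 82 + I*√503 ≈ 82.0 + 22.428*I)
o + l = 2500 + (82 + I*√503) = 2582 + I*√503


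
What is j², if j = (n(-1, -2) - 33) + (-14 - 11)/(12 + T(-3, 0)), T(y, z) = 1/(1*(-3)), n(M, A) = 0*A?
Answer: 60516/49 ≈ 1235.0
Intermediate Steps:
n(M, A) = 0
T(y, z) = -⅓ (T(y, z) = 1/(-3) = -⅓)
j = -246/7 (j = (0 - 33) + (-14 - 11)/(12 - ⅓) = -33 - 25/35/3 = -33 - 25*3/35 = -33 - 15/7 = -246/7 ≈ -35.143)
j² = (-246/7)² = 60516/49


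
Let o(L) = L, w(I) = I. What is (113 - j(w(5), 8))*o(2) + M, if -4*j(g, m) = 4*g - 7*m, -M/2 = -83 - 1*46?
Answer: 466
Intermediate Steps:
M = 258 (M = -2*(-83 - 1*46) = -2*(-83 - 46) = -2*(-129) = 258)
j(g, m) = -g + 7*m/4 (j(g, m) = -(4*g - 7*m)/4 = -(-7*m + 4*g)/4 = -g + 7*m/4)
(113 - j(w(5), 8))*o(2) + M = (113 - (-1*5 + (7/4)*8))*2 + 258 = (113 - (-5 + 14))*2 + 258 = (113 - 1*9)*2 + 258 = (113 - 9)*2 + 258 = 104*2 + 258 = 208 + 258 = 466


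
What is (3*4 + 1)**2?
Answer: 169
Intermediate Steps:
(3*4 + 1)**2 = (12 + 1)**2 = 13**2 = 169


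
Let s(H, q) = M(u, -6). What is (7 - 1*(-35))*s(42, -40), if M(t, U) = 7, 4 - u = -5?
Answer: 294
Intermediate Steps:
u = 9 (u = 4 - 1*(-5) = 4 + 5 = 9)
s(H, q) = 7
(7 - 1*(-35))*s(42, -40) = (7 - 1*(-35))*7 = (7 + 35)*7 = 42*7 = 294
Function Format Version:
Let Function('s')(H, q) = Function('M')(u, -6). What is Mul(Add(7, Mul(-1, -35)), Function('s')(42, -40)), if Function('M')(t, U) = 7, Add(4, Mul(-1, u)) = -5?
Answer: 294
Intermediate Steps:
u = 9 (u = Add(4, Mul(-1, -5)) = Add(4, 5) = 9)
Function('s')(H, q) = 7
Mul(Add(7, Mul(-1, -35)), Function('s')(42, -40)) = Mul(Add(7, Mul(-1, -35)), 7) = Mul(Add(7, 35), 7) = Mul(42, 7) = 294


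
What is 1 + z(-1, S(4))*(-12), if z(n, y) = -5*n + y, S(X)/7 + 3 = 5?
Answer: -227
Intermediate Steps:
S(X) = 14 (S(X) = -21 + 7*5 = -21 + 35 = 14)
z(n, y) = y - 5*n
1 + z(-1, S(4))*(-12) = 1 + (14 - 5*(-1))*(-12) = 1 + (14 + 5)*(-12) = 1 + 19*(-12) = 1 - 228 = -227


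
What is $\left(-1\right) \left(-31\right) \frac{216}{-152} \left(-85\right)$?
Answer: $\frac{71145}{19} \approx 3744.5$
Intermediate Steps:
$\left(-1\right) \left(-31\right) \frac{216}{-152} \left(-85\right) = 31 \cdot 216 \left(- \frac{1}{152}\right) \left(-85\right) = 31 \left(- \frac{27}{19}\right) \left(-85\right) = \left(- \frac{837}{19}\right) \left(-85\right) = \frac{71145}{19}$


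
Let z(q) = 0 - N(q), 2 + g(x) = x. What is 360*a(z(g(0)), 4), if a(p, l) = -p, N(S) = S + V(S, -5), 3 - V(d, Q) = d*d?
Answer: -1080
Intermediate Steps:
V(d, Q) = 3 - d² (V(d, Q) = 3 - d*d = 3 - d²)
g(x) = -2 + x
N(S) = 3 + S - S² (N(S) = S + (3 - S²) = 3 + S - S²)
z(q) = -3 + q² - q (z(q) = 0 - (3 + q - q²) = 0 + (-3 + q² - q) = -3 + q² - q)
360*a(z(g(0)), 4) = 360*(-(-3 + (-2 + 0)² - (-2 + 0))) = 360*(-(-3 + (-2)² - 1*(-2))) = 360*(-(-3 + 4 + 2)) = 360*(-1*3) = 360*(-3) = -1080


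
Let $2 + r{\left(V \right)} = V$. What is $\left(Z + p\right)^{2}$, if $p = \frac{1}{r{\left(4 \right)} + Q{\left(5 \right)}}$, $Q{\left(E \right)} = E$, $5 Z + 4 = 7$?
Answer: $\frac{676}{1225} \approx 0.55184$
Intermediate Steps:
$Z = \frac{3}{5}$ ($Z = - \frac{4}{5} + \frac{1}{5} \cdot 7 = - \frac{4}{5} + \frac{7}{5} = \frac{3}{5} \approx 0.6$)
$r{\left(V \right)} = -2 + V$
$p = \frac{1}{7}$ ($p = \frac{1}{\left(-2 + 4\right) + 5} = \frac{1}{2 + 5} = \frac{1}{7} \approx 0.14286$)
$\left(Z + p\right)^{2} = \left(\frac{3}{5} + \frac{1}{7}\right)^{2} = \left(\frac{26}{35}\right)^{2} = \frac{676}{1225}$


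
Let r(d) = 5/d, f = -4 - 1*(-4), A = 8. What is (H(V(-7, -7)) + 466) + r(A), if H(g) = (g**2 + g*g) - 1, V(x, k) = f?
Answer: 3725/8 ≈ 465.63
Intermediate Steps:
f = 0 (f = -4 + 4 = 0)
V(x, k) = 0
H(g) = -1 + 2*g**2 (H(g) = (g**2 + g**2) - 1 = 2*g**2 - 1 = -1 + 2*g**2)
(H(V(-7, -7)) + 466) + r(A) = ((-1 + 2*0**2) + 466) + 5/8 = ((-1 + 2*0) + 466) + 5*(1/8) = ((-1 + 0) + 466) + 5/8 = (-1 + 466) + 5/8 = 465 + 5/8 = 3725/8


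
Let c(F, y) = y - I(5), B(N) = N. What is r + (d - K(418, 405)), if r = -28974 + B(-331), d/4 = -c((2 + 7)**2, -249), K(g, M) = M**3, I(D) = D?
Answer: -66458414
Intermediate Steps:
c(F, y) = -5 + y (c(F, y) = y - 1*5 = y - 5 = -5 + y)
d = 1016 (d = 4*(-(-5 - 249)) = 4*(-1*(-254)) = 4*254 = 1016)
r = -29305 (r = -28974 - 331 = -29305)
r + (d - K(418, 405)) = -29305 + (1016 - 1*405**3) = -29305 + (1016 - 1*66430125) = -29305 + (1016 - 66430125) = -29305 - 66429109 = -66458414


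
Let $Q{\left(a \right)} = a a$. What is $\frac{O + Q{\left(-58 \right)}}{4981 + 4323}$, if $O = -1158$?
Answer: $\frac{1103}{4652} \approx 0.2371$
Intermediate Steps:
$Q{\left(a \right)} = a^{2}$
$\frac{O + Q{\left(-58 \right)}}{4981 + 4323} = \frac{-1158 + \left(-58\right)^{2}}{4981 + 4323} = \frac{-1158 + 3364}{9304} = 2206 \cdot \frac{1}{9304} = \frac{1103}{4652}$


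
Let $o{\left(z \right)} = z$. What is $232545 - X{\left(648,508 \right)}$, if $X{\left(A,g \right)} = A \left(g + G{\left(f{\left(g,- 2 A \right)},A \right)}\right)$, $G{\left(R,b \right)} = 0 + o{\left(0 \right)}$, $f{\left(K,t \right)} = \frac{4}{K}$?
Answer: $-96639$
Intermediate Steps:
$G{\left(R,b \right)} = 0$ ($G{\left(R,b \right)} = 0 + 0 = 0$)
$X{\left(A,g \right)} = A g$ ($X{\left(A,g \right)} = A \left(g + 0\right) = A g$)
$232545 - X{\left(648,508 \right)} = 232545 - 648 \cdot 508 = 232545 - 329184 = -96639$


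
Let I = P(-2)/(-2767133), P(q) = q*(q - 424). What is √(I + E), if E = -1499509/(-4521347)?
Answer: √51864906966530721916022003/12511168488151 ≈ 0.57562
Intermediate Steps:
E = 1499509/4521347 (E = -1499509*(-1/4521347) = 1499509/4521347 ≈ 0.33165)
P(q) = q*(-424 + q)
I = -852/2767133 (I = -2*(-424 - 2)/(-2767133) = -2*(-426)*(-1/2767133) = 852*(-1/2767133) = -852/2767133 ≈ -0.00030790)
√(I + E) = √(-852/2767133 + 1499509/4521347) = √(4145488650053/12511168488151) = √51864906966530721916022003/12511168488151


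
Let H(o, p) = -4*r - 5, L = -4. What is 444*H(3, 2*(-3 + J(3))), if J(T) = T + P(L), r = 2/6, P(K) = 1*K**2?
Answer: -2812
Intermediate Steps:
P(K) = K**2
r = 1/3 (r = 2*(1/6) = 1/3 ≈ 0.33333)
J(T) = 16 + T (J(T) = T + (-4)**2 = T + 16 = 16 + T)
H(o, p) = -19/3 (H(o, p) = -4*1/3 - 5 = -4/3 - 5 = -19/3)
444*H(3, 2*(-3 + J(3))) = 444*(-19/3) = -2812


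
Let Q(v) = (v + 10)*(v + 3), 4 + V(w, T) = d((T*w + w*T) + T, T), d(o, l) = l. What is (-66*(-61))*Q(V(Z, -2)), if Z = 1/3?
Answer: -48312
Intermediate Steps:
Z = 1/3 ≈ 0.33333
V(w, T) = -4 + T
Q(v) = (3 + v)*(10 + v) (Q(v) = (10 + v)*(3 + v) = (3 + v)*(10 + v))
(-66*(-61))*Q(V(Z, -2)) = (-66*(-61))*(30 + (-4 - 2)**2 + 13*(-4 - 2)) = 4026*(30 + (-6)**2 + 13*(-6)) = 4026*(30 + 36 - 78) = 4026*(-12) = -48312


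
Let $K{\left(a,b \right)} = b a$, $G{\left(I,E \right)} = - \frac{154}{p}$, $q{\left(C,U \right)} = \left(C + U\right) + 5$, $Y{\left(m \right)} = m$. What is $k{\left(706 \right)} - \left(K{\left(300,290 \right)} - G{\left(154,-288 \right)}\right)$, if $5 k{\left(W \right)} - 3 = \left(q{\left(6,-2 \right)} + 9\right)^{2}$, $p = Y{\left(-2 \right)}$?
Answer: $- \frac{434288}{5} \approx -86858.0$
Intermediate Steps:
$p = -2$
$q{\left(C,U \right)} = 5 + C + U$
$G{\left(I,E \right)} = 77$ ($G{\left(I,E \right)} = - \frac{154}{-2} = \left(-154\right) \left(- \frac{1}{2}\right) = 77$)
$k{\left(W \right)} = \frac{327}{5}$ ($k{\left(W \right)} = \frac{3}{5} + \frac{\left(\left(5 + 6 - 2\right) + 9\right)^{2}}{5} = \frac{3}{5} + \frac{\left(9 + 9\right)^{2}}{5} = \frac{3}{5} + \frac{18^{2}}{5} = \frac{3}{5} + \frac{1}{5} \cdot 324 = \frac{3}{5} + \frac{324}{5} = \frac{327}{5}$)
$K{\left(a,b \right)} = a b$
$k{\left(706 \right)} - \left(K{\left(300,290 \right)} - G{\left(154,-288 \right)}\right) = \frac{327}{5} - \left(300 \cdot 290 - 77\right) = \frac{327}{5} - \left(87000 - 77\right) = \frac{327}{5} - 86923 = - \frac{434288}{5}$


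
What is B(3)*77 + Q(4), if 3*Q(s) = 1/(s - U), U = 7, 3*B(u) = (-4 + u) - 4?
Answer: -1156/9 ≈ -128.44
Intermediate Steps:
B(u) = -8/3 + u/3 (B(u) = ((-4 + u) - 4)/3 = (-8 + u)/3 = -8/3 + u/3)
Q(s) = 1/(3*(-7 + s)) (Q(s) = 1/(3*(s - 1*7)) = 1/(3*(s - 7)) = 1/(3*(-7 + s)))
B(3)*77 + Q(4) = (-8/3 + (1/3)*3)*77 + 1/(3*(-7 + 4)) = (-8/3 + 1)*77 + (1/3)/(-3) = -5/3*77 + (1/3)*(-1/3) = -385/3 - 1/9 = -1156/9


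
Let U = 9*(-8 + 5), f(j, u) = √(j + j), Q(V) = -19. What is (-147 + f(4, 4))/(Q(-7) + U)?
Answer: 147/46 - √2/23 ≈ 3.1342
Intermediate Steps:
f(j, u) = √2*√j (f(j, u) = √(2*j) = √2*√j)
U = -27 (U = 9*(-3) = -27)
(-147 + f(4, 4))/(Q(-7) + U) = (-147 + √2*√4)/(-19 - 27) = (-147 + √2*2)/(-46) = (-147 + 2*√2)*(-1/46) = 147/46 - √2/23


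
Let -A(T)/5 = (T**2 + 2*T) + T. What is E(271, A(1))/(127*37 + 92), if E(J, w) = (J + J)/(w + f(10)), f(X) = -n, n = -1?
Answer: -542/91029 ≈ -0.0059541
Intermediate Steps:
f(X) = 1 (f(X) = -1*(-1) = 1)
A(T) = -15*T - 5*T**2 (A(T) = -5*((T**2 + 2*T) + T) = -5*(T**2 + 3*T) = -15*T - 5*T**2)
E(J, w) = 2*J/(1 + w) (E(J, w) = (J + J)/(w + 1) = (2*J)/(1 + w) = 2*J/(1 + w))
E(271, A(1))/(127*37 + 92) = (2*271/(1 - 5*1*(3 + 1)))/(127*37 + 92) = (2*271/(1 - 5*1*4))/(4699 + 92) = (2*271/(1 - 20))/4791 = (2*271/(-19))*(1/4791) = (2*271*(-1/19))*(1/4791) = -542/19*1/4791 = -542/91029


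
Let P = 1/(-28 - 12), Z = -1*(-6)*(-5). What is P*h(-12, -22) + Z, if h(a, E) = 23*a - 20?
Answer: -113/5 ≈ -22.600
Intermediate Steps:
h(a, E) = -20 + 23*a
Z = -30 (Z = 6*(-5) = -30)
P = -1/40 (P = 1/(-40) = -1/40 ≈ -0.025000)
P*h(-12, -22) + Z = -(-20 + 23*(-12))/40 - 30 = -(-20 - 276)/40 - 30 = -1/40*(-296) - 30 = 37/5 - 30 = -113/5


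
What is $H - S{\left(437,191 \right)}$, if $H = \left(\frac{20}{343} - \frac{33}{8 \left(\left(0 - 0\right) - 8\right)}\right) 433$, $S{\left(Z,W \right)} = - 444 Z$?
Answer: $\frac{4264758023}{21952} \approx 1.9428 \cdot 10^{5}$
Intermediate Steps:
$H = \frac{5455367}{21952}$ ($H = \left(20 \cdot \frac{1}{343} - \frac{33}{8 \left(\left(0 + 0\right) - 8\right)}\right) 433 = \left(\frac{20}{343} - \frac{33}{8 \left(0 - 8\right)}\right) 433 = \left(\frac{20}{343} - \frac{33}{8 \left(-8\right)}\right) 433 = \left(\frac{20}{343} - \frac{33}{-64}\right) 433 = \left(\frac{20}{343} - - \frac{33}{64}\right) 433 = \left(\frac{20}{343} + \frac{33}{64}\right) 433 = \frac{12599}{21952} \cdot 433 = \frac{5455367}{21952} \approx 248.51$)
$H - S{\left(437,191 \right)} = \frac{5455367}{21952} - \left(-444\right) 437 = \frac{5455367}{21952} - -194028 = \frac{5455367}{21952} + 194028 = \frac{4264758023}{21952}$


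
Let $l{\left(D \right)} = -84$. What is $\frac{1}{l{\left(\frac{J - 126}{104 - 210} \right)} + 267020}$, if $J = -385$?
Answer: $\frac{1}{266936} \approx 3.7462 \cdot 10^{-6}$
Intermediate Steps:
$\frac{1}{l{\left(\frac{J - 126}{104 - 210} \right)} + 267020} = \frac{1}{-84 + 267020} = \frac{1}{266936}$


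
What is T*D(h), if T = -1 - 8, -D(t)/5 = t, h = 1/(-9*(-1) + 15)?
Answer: 15/8 ≈ 1.8750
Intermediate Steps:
h = 1/24 (h = 1/(9 + 15) = 1/24 ≈ 0.041667)
D(t) = -5*t
T = -9
T*D(h) = -(-45)/24 = -9*(-5/24) = 15/8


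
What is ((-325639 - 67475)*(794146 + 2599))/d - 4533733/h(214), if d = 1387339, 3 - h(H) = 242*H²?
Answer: -3471201825852815483/15375363434231 ≈ -2.2576e+5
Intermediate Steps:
h(H) = 3 - 242*H²
((-325639 - 67475)*(794146 + 2599))/d - 4533733/h(214) = ((-325639 - 67475)*(794146 + 2599))/1387339 - 4533733/(3 - 242*214²) = -393114*796745*(1/1387339) - 4533733/(3 - 242*45796) = -313211613930*1/1387339 - 4533733/(3 - 11082632) = -313211613930/1387339 - 4533733/(-11082629) = -313211613930/1387339 - 4533733*(-1/11082629) = -313211613930/1387339 + 4533733/11082629 = -3471201825852815483/15375363434231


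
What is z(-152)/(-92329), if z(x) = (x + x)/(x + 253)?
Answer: 304/9325229 ≈ 3.2600e-5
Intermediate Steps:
z(x) = 2*x/(253 + x) (z(x) = (2*x)/(253 + x) = 2*x/(253 + x))
z(-152)/(-92329) = (2*(-152)/(253 - 152))/(-92329) = (2*(-152)/101)*(-1/92329) = (2*(-152)*(1/101))*(-1/92329) = -304/101*(-1/92329) = 304/9325229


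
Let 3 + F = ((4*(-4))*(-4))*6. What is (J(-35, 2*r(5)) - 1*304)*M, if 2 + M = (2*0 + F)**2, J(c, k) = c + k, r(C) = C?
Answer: -47757311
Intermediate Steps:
F = 381 (F = -3 + ((4*(-4))*(-4))*6 = -3 - 16*(-4)*6 = -3 + 64*6 = -3 + 384 = 381)
M = 145159 (M = -2 + (2*0 + 381)**2 = -2 + (0 + 381)**2 = -2 + 381**2 = -2 + 145161 = 145159)
(J(-35, 2*r(5)) - 1*304)*M = ((-35 + 2*5) - 1*304)*145159 = ((-35 + 10) - 304)*145159 = (-25 - 304)*145159 = -329*145159 = -47757311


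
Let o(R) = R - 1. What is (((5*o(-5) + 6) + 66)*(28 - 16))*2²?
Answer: 2016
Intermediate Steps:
o(R) = -1 + R
(((5*o(-5) + 6) + 66)*(28 - 16))*2² = (((5*(-1 - 5) + 6) + 66)*(28 - 16))*2² = (((5*(-6) + 6) + 66)*12)*4 = (((-30 + 6) + 66)*12)*4 = ((-24 + 66)*12)*4 = (42*12)*4 = 504*4 = 2016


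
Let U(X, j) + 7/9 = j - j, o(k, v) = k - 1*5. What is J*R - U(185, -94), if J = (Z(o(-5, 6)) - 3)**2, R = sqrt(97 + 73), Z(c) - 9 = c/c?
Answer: 7/9 + 49*sqrt(170) ≈ 639.66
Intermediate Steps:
o(k, v) = -5 + k (o(k, v) = k - 5 = -5 + k)
Z(c) = 10 (Z(c) = 9 + c/c = 9 + 1 = 10)
U(X, j) = -7/9 (U(X, j) = -7/9 + (j - j) = -7/9 + 0 = -7/9)
R = sqrt(170) ≈ 13.038
J = 49 (J = (10 - 3)**2 = 7**2 = 49)
J*R - U(185, -94) = 49*sqrt(170) - 1*(-7/9) = 49*sqrt(170) + 7/9 = 7/9 + 49*sqrt(170)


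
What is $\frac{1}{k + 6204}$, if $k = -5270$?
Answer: $\frac{1}{934} \approx 0.0010707$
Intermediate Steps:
$\frac{1}{k + 6204} = \frac{1}{-5270 + 6204} = \frac{1}{934}$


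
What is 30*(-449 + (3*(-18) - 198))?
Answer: -21030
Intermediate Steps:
30*(-449 + (3*(-18) - 198)) = 30*(-449 + (-54 - 198)) = 30*(-449 - 252) = 30*(-701) = -21030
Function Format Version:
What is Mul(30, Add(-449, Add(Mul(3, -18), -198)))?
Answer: -21030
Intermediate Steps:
Mul(30, Add(-449, Add(Mul(3, -18), -198))) = Mul(30, Add(-449, Add(-54, -198))) = Mul(30, Add(-449, -252)) = Mul(30, -701) = -21030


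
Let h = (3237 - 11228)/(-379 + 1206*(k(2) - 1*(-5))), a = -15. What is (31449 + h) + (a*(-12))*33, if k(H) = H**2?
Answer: 391641784/10475 ≈ 37388.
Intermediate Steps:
h = -7991/10475 (h = (3237 - 11228)/(-379 + 1206*(2**2 - 1*(-5))) = -7991/(-379 + 1206*(4 + 5)) = -7991/(-379 + 1206*9) = -7991/(-379 + 10854) = -7991/10475 ≈ -0.76286)
(31449 + h) + (a*(-12))*33 = (31449 - 7991/10475) - 15*(-12)*33 = 329420284/10475 + 180*33 = 329420284/10475 + 5940 = 391641784/10475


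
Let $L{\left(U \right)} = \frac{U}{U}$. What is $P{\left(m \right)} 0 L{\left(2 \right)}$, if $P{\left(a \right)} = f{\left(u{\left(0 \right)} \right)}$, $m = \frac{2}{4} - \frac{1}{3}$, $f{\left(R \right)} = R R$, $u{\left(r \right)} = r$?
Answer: $0$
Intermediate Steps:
$f{\left(R \right)} = R^{2}$
$m = \frac{1}{6}$ ($m = 2 \cdot \frac{1}{4} - \frac{1}{3} = \frac{1}{2} - \frac{1}{3} = \frac{1}{6} \approx 0.16667$)
$P{\left(a \right)} = 0$ ($P{\left(a \right)} = 0^{2} = 0$)
$L{\left(U \right)} = 1$
$P{\left(m \right)} 0 L{\left(2 \right)} = 0 \cdot 0 \cdot 1 = 0 \cdot 1 = 0$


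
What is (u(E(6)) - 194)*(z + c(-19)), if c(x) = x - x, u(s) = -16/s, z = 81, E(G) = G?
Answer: -15930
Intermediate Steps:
c(x) = 0
(u(E(6)) - 194)*(z + c(-19)) = (-16/6 - 194)*(81 + 0) = (-16*1/6 - 194)*81 = (-8/3 - 194)*81 = -590/3*81 = -15930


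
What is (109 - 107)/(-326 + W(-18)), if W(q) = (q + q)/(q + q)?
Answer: -2/325 ≈ -0.0061538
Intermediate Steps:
W(q) = 1 (W(q) = (2*q)/((2*q)) = (2*q)*(1/(2*q)) = 1)
(109 - 107)/(-326 + W(-18)) = (109 - 107)/(-326 + 1) = 2/(-325) = -1/325*2 = -2/325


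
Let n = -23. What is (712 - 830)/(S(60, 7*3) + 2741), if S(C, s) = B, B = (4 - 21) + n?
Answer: -118/2701 ≈ -0.043688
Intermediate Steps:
B = -40 (B = (4 - 21) - 23 = -17 - 23 = -40)
S(C, s) = -40
(712 - 830)/(S(60, 7*3) + 2741) = (712 - 830)/(-40 + 2741) = -118/2701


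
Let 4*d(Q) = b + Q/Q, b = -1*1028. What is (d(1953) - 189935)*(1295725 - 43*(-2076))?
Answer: -1053656969631/4 ≈ -2.6341e+11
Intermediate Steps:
b = -1028
d(Q) = -1027/4 (d(Q) = (-1028 + Q/Q)/4 = (-1028 + 1)/4 = (¼)*(-1027) = -1027/4)
(d(1953) - 189935)*(1295725 - 43*(-2076)) = (-1027/4 - 189935)*(1295725 - 43*(-2076)) = -760767*(1295725 + 89268)/4 = -760767/4*1384993 = -1053656969631/4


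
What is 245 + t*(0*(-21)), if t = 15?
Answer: 245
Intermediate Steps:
245 + t*(0*(-21)) = 245 + 15*(0*(-21)) = 245 + 15*0 = 245 + 0 = 245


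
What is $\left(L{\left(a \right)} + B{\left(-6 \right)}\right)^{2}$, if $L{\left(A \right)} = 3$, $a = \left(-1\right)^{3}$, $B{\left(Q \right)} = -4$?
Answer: $1$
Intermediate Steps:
$a = -1$
$\left(L{\left(a \right)} + B{\left(-6 \right)}\right)^{2} = \left(3 - 4\right)^{2} = \left(-1\right)^{2} = 1$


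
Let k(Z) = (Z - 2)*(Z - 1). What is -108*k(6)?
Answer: -2160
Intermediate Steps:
k(Z) = (-1 + Z)*(-2 + Z) (k(Z) = (-2 + Z)*(-1 + Z) = (-1 + Z)*(-2 + Z))
-108*k(6) = -108*(2 + 6² - 3*6) = -108*(2 + 36 - 18) = -108*20 = -2160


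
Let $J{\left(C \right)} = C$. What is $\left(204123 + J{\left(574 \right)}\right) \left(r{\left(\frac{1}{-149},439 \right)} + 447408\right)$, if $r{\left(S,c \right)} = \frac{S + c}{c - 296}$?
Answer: $\frac{1951373976267202}{21307} \approx 9.1584 \cdot 10^{10}$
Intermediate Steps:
$r{\left(S,c \right)} = \frac{S + c}{-296 + c}$
$\left(204123 + J{\left(574 \right)}\right) \left(r{\left(\frac{1}{-149},439 \right)} + 447408\right) = \left(204123 + 574\right) \left(\frac{\frac{1}{-149} + 439}{-296 + 439} + 447408\right) = 204697 \left(\frac{- \frac{1}{149} + 439}{143} + 447408\right) = 204697 \left(\frac{1}{143} \cdot \frac{65410}{149} + 447408\right) = 204697 \left(\frac{65410}{21307} + 447408\right) = 204697 \cdot \frac{9532987666}{21307} = \frac{1951373976267202}{21307}$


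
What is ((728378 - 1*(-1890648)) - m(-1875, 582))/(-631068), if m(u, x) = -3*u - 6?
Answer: -2613407/631068 ≈ -4.1412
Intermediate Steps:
m(u, x) = -6 - 3*u
((728378 - 1*(-1890648)) - m(-1875, 582))/(-631068) = ((728378 - 1*(-1890648)) - (-6 - 3*(-1875)))/(-631068) = ((728378 + 1890648) - (-6 + 5625))*(-1/631068) = (2619026 - 1*5619)*(-1/631068) = (2619026 - 5619)*(-1/631068) = 2613407*(-1/631068) = -2613407/631068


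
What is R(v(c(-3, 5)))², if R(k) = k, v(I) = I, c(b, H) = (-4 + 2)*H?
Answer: 100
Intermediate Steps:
c(b, H) = -2*H
R(v(c(-3, 5)))² = (-2*5)² = (-10)² = 100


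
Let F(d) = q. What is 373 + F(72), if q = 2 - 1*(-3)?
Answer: 378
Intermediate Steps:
q = 5 (q = 2 + 3 = 5)
F(d) = 5
373 + F(72) = 373 + 5 = 378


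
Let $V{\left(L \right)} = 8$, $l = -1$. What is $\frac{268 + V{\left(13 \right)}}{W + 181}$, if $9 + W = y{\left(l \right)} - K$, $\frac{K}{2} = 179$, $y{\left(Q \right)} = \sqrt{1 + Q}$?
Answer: $- \frac{46}{31} \approx -1.4839$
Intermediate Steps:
$K = 358$ ($K = 2 \cdot 179 = 358$)
$W = -367$ ($W = -9 + \left(\sqrt{1 - 1} - 358\right) = -9 - \left(358 - \sqrt{0}\right) = -9 + \left(0 - 358\right) = -9 - 358 = -367$)
$\frac{268 + V{\left(13 \right)}}{W + 181} = \frac{268 + 8}{-367 + 181} = \frac{276}{-186} = 276 \left(- \frac{1}{186}\right) = - \frac{46}{31}$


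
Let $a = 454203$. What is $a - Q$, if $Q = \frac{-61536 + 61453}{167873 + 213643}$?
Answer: $\frac{173285711831}{381516} \approx 4.542 \cdot 10^{5}$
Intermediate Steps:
$Q = - \frac{83}{381516} \approx -0.00021755$
$a - Q = 454203 - - \frac{83}{381516} = 454203 + \frac{83}{381516} = \frac{173285711831}{381516}$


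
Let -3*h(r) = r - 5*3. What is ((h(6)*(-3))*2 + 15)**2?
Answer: 9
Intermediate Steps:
h(r) = 5 - r/3 (h(r) = -(r - 5*3)/3 = -(r - 15)/3 = -(-15 + r)/3 = 5 - r/3)
((h(6)*(-3))*2 + 15)**2 = (((5 - 1/3*6)*(-3))*2 + 15)**2 = (((5 - 2)*(-3))*2 + 15)**2 = ((3*(-3))*2 + 15)**2 = (-9*2 + 15)**2 = (-18 + 15)**2 = (-3)**2 = 9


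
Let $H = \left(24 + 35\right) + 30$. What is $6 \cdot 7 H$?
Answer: $3738$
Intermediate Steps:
$H = 89$ ($H = 59 + 30 = 89$)
$6 \cdot 7 H = 6 \cdot 7 \cdot 89 = 42 \cdot 89 = 3738$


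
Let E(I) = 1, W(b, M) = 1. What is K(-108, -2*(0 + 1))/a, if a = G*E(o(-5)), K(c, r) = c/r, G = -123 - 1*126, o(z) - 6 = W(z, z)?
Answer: -18/83 ≈ -0.21687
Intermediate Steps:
o(z) = 7 (o(z) = 6 + 1 = 7)
G = -249 (G = -123 - 126 = -249)
a = -249 (a = -249*1 = -249)
K(-108, -2*(0 + 1))/a = -108*(-1/(2*(0 + 1)))/(-249) = -108/((-2*1))*(-1/249) = -108/(-2)*(-1/249) = -108*(-½)*(-1/249) = 54*(-1/249) = -18/83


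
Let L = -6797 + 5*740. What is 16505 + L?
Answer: 13408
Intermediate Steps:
L = -3097 (L = -6797 + 3700 = -3097)
16505 + L = 16505 - 3097 = 13408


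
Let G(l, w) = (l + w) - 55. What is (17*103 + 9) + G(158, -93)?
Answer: 1770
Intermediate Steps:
G(l, w) = -55 + l + w
(17*103 + 9) + G(158, -93) = (17*103 + 9) + (-55 + 158 - 93) = (1751 + 9) + 10 = 1760 + 10 = 1770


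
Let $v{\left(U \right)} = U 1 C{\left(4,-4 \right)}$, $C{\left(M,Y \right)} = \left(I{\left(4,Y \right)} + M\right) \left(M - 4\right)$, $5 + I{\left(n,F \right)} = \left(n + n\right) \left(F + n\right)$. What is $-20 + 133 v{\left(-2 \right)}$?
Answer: $-20$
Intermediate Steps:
$I{\left(n,F \right)} = -5 + 2 n \left(F + n\right)$ ($I{\left(n,F \right)} = -5 + \left(n + n\right) \left(F + n\right) = -5 + 2 n \left(F + n\right)$)
$C{\left(M,Y \right)} = \left(-4 + M\right) \left(27 + M + 8 Y\right)$ ($C{\left(M,Y \right)} = \left(\left(-5 + 2 \cdot 4^{2} + 2 Y 4\right) + M\right) \left(M - 4\right) = \left(\left(-5 + 2 \cdot 16 + 8 Y\right) + M\right) \left(-4 + M\right) = \left(\left(-5 + 32 + 8 Y\right) + M\right) \left(-4 + M\right) = \left(\left(27 + 8 Y\right) + M\right) \left(-4 + M\right) = \left(27 + M + 8 Y\right) \left(-4 + M\right) = \left(-4 + M\right) \left(27 + M + 8 Y\right)$)
$v{\left(U \right)} = 0$ ($v{\left(U \right)} = U 1 \left(-108 + 4^{2} - -128 + 23 \cdot 4 + 8 \cdot 4 \left(-4\right)\right) = U \left(-108 + 16 + 128 + 92 - 128\right) = U 0 = 0$)
$-20 + 133 v{\left(-2 \right)} = -20 + 133 \cdot 0 = -20 + 0 = -20$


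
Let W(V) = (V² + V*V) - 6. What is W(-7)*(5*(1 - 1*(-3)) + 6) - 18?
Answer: 2374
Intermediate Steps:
W(V) = -6 + 2*V² (W(V) = (V² + V²) - 6 = 2*V² - 6 = -6 + 2*V²)
W(-7)*(5*(1 - 1*(-3)) + 6) - 18 = (-6 + 2*(-7)²)*(5*(1 - 1*(-3)) + 6) - 18 = (-6 + 2*49)*(5*(1 + 3) + 6) - 18 = (-6 + 98)*(5*4 + 6) - 18 = 92*(20 + 6) - 18 = 92*26 - 18 = 2392 - 18 = 2374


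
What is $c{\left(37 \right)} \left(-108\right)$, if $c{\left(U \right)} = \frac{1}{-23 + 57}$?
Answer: $- \frac{54}{17} \approx -3.1765$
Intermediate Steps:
$c{\left(U \right)} = \frac{1}{34}$
$c{\left(37 \right)} \left(-108\right) = \frac{1}{34} \left(-108\right) = - \frac{54}{17}$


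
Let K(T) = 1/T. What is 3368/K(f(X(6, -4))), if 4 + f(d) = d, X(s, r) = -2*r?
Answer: 13472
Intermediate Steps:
f(d) = -4 + d
3368/K(f(X(6, -4))) = 3368/(1/(-4 - 2*(-4))) = 3368/(1/(-4 + 8)) = 3368/(1/4) = 3368*4 = 13472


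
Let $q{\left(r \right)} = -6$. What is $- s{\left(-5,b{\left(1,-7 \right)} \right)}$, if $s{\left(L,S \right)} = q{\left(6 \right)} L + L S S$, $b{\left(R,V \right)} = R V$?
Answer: $215$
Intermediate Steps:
$s{\left(L,S \right)} = - 6 L + L S^{2}$ ($s{\left(L,S \right)} = - 6 L + L S S = - 6 L + L S^{2}$)
$- s{\left(-5,b{\left(1,-7 \right)} \right)} = - \left(-5\right) \left(-6 + \left(1 \left(-7\right)\right)^{2}\right) = - \left(-5\right) \left(-6 + \left(-7\right)^{2}\right) = - \left(-5\right) \left(-6 + 49\right) = - \left(-5\right) 43 = \left(-1\right) \left(-215\right) = 215$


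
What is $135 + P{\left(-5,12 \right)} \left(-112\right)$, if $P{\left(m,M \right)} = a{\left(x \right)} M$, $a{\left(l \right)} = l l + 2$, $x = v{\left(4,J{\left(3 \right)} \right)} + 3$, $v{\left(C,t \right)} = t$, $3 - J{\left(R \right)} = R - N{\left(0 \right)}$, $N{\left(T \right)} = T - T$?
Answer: $-14649$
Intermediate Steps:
$N{\left(T \right)} = 0$
$J{\left(R \right)} = 3 - R$ ($J{\left(R \right)} = 3 - \left(R - 0\right) = 3 - \left(R + 0\right) = 3 - R$)
$x = 3$ ($x = \left(3 - 3\right) + 3 = 0 + 3 = 3$)
$a{\left(l \right)} = 2 + l^{2}$ ($a{\left(l \right)} = l^{2} + 2 = 2 + l^{2}$)
$P{\left(m,M \right)} = 11 M$ ($P{\left(m,M \right)} = \left(2 + 3^{2}\right) M = \left(2 + 9\right) M = 11 M$)
$135 + P{\left(-5,12 \right)} \left(-112\right) = 135 + 11 \cdot 12 \left(-112\right) = 135 + 132 \left(-112\right) = 135 - 14784 = -14649$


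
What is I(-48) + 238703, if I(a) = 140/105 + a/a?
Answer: 716116/3 ≈ 2.3871e+5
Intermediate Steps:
I(a) = 7/3 (I(a) = 140*(1/105) + 1 = 4/3 + 1 = 7/3)
I(-48) + 238703 = 7/3 + 238703 = 716116/3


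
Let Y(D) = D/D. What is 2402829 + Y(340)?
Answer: 2402830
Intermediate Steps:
Y(D) = 1
2402829 + Y(340) = 2402829 + 1 = 2402830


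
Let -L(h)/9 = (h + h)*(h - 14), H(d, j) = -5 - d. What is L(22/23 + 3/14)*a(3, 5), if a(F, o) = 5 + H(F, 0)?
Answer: -42049449/51842 ≈ -811.11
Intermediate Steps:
a(F, o) = -F (a(F, o) = 5 + (-5 - F) = -F)
L(h) = -18*h*(-14 + h) (L(h) = -9*(h + h)*(h - 14) = -9*2*h*(-14 + h) = -18*h*(-14 + h))
L(22/23 + 3/14)*a(3, 5) = (18*(22/23 + 3/14)*(14 - (22/23 + 3/14)))*(-1*3) = (18*(22*(1/23) + 3*(1/14))*(14 - (22*(1/23) + 3*(1/14))))*(-3) = (18*(22/23 + 3/14)*(14 - (22/23 + 3/14)))*(-3) = (18*(377/322)*(14 - 1*377/322))*(-3) = (18*(377/322)*(14 - 377/322))*(-3) = (18*(377/322)*(4131/322))*(-3) = (14016483/51842)*(-3) = -42049449/51842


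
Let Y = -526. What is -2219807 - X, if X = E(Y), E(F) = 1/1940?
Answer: -4306425581/1940 ≈ -2.2198e+6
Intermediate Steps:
E(F) = 1/1940
X = 1/1940 ≈ 0.00051546
-2219807 - X = -2219807 - 1*1/1940 = -2219807 - 1/1940 = -4306425581/1940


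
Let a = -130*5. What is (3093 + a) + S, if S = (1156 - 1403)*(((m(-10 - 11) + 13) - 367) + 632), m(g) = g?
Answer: -61036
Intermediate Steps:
a = -650
S = -63479 (S = (1156 - 1403)*((((-10 - 11) + 13) - 367) + 632) = -247*(((-21 + 13) - 367) + 632) = -247*((-8 - 367) + 632) = -247*(-375 + 632) = -247*257 = -63479)
(3093 + a) + S = (3093 - 650) - 63479 = 2443 - 63479 = -61036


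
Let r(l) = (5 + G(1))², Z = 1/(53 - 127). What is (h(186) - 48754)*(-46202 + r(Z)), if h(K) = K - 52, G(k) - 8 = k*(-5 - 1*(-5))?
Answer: 2238124460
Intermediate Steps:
Z = -1/74 (Z = 1/(-74) = -1/74 ≈ -0.013514)
G(k) = 8 (G(k) = 8 + k*(-5 - 1*(-5)) = 8 + k*(-5 + 5) = 8 + k*0 = 8 + 0 = 8)
h(K) = -52 + K
r(l) = 169 (r(l) = (5 + 8)² = 13² = 169)
(h(186) - 48754)*(-46202 + r(Z)) = ((-52 + 186) - 48754)*(-46202 + 169) = (134 - 48754)*(-46033) = -48620*(-46033) = 2238124460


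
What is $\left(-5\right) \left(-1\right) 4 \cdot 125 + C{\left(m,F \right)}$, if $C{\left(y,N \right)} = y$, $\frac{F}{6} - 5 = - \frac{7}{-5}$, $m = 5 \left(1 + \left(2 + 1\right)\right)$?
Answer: $2520$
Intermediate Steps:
$m = 20$ ($m = 5 \left(1 + 3\right) = 5 \cdot 4 = 20$)
$F = \frac{192}{5}$ ($F = 30 + 6 \left(- \frac{7}{-5}\right) = 30 + 6 \left(\left(-7\right) \left(- \frac{1}{5}\right)\right) = 30 + 6 \cdot \frac{7}{5} = 30 + \frac{42}{5} = \frac{192}{5} \approx 38.4$)
$\left(-5\right) \left(-1\right) 4 \cdot 125 + C{\left(m,F \right)} = \left(-5\right) \left(-1\right) 4 \cdot 125 + 20 = 5 \cdot 4 \cdot 125 + 20 = 20 \cdot 125 + 20 = 2500 + 20 = 2520$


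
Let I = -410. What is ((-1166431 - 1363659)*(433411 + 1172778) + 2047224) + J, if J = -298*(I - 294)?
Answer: -4063800469994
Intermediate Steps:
J = 209792 (J = -298*(-410 - 294) = -298*(-704) = 209792)
((-1166431 - 1363659)*(433411 + 1172778) + 2047224) + J = ((-1166431 - 1363659)*(433411 + 1172778) + 2047224) + 209792 = (-2530090*1606189 + 2047224) + 209792 = (-4063802727010 + 2047224) + 209792 = -4063800679786 + 209792 = -4063800469994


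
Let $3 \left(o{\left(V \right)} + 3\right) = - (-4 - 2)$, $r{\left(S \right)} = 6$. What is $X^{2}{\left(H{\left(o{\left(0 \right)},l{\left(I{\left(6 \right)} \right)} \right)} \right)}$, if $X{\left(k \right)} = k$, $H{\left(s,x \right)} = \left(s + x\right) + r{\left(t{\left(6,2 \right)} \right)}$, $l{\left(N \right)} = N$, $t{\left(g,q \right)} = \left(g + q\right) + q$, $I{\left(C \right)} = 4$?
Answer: $81$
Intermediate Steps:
$t{\left(g,q \right)} = g + 2 q$
$o{\left(V \right)} = -1$ ($o{\left(V \right)} = -3 + \frac{\left(-1\right) \left(-4 - 2\right)}{3} = -3 + \frac{\left(-1\right) \left(-6\right)}{3} = -3 + \frac{1}{3} \cdot 6 = -3 + 2 = -1$)
$H{\left(s,x \right)} = 6 + s + x$ ($H{\left(s,x \right)} = \left(s + x\right) + 6 = 6 + s + x$)
$X^{2}{\left(H{\left(o{\left(0 \right)},l{\left(I{\left(6 \right)} \right)} \right)} \right)} = \left(6 - 1 + 4\right)^{2} = 9^{2} = 81$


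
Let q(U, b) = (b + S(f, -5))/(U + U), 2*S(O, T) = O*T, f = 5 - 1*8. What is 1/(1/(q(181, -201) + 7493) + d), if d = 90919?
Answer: 5424545/493194207579 ≈ 1.0999e-5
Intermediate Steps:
f = -3 (f = 5 - 8 = -3)
S(O, T) = O*T/2 (S(O, T) = (O*T)/2 = O*T/2)
q(U, b) = (15/2 + b)/(2*U) (q(U, b) = (b + (½)*(-3)*(-5))/(U + U) = (b + 15/2)/((2*U)) = (15/2 + b)*(1/(2*U)) = (15/2 + b)/(2*U))
1/(1/(q(181, -201) + 7493) + d) = 1/(1/((¼)*(15 + 2*(-201))/181 + 7493) + 90919) = 1/(1/((¼)*(1/181)*(15 - 402) + 7493) + 90919) = 1/(1/((¼)*(1/181)*(-387) + 7493) + 90919) = 1/(1/(-387/724 + 7493) + 90919) = 1/(1/(5424545/724) + 90919) = 1/(724/5424545 + 90919) = 1/(493194207579/5424545) = 5424545/493194207579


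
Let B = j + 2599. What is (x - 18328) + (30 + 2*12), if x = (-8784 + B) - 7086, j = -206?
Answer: -31751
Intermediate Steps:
B = 2393 (B = -206 + 2599 = 2393)
x = -13477 (x = (-8784 + 2393) - 7086 = -6391 - 7086 = -13477)
(x - 18328) + (30 + 2*12) = (-13477 - 18328) + (30 + 2*12) = -31805 + (30 + 24) = -31805 + 54 = -31751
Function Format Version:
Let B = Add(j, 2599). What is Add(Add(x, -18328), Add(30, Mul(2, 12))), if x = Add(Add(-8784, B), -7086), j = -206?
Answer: -31751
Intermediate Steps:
B = 2393 (B = Add(-206, 2599) = 2393)
x = -13477 (x = Add(Add(-8784, 2393), -7086) = Add(-6391, -7086) = -13477)
Add(Add(x, -18328), Add(30, Mul(2, 12))) = Add(Add(-13477, -18328), Add(30, Mul(2, 12))) = Add(-31805, Add(30, 24)) = Add(-31805, 54) = -31751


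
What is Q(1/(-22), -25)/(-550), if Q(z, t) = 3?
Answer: -3/550 ≈ -0.0054545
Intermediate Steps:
Q(1/(-22), -25)/(-550) = 3/(-550) = 3*(-1/550) = -3/550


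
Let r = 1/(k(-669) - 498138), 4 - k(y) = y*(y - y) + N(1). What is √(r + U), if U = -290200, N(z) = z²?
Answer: I*√72009786381393135/498135 ≈ 538.7*I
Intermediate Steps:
k(y) = 3 (k(y) = 4 - (y*(y - y) + 1²) = 4 - (y*0 + 1) = 4 - (0 + 1) = 4 - 1*1 = 4 - 1 = 3)
r = -1/498135 (r = 1/(3 - 498138) = 1/(-498135) = -1/498135 ≈ -2.0075e-6)
√(r + U) = √(-1/498135 - 290200) = √(-144558777001/498135) = I*√72009786381393135/498135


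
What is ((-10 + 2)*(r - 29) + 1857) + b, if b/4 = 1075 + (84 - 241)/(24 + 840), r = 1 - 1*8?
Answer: 1391963/216 ≈ 6444.3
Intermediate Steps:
r = -7 (r = 1 - 8 = -7)
b = 928643/216 (b = 4*(1075 + (84 - 241)/(24 + 840)) = 4*(1075 - 157/864) = 4*(928643/864) = 928643/216 ≈ 4299.3)
((-10 + 2)*(r - 29) + 1857) + b = ((-10 + 2)*(-7 - 29) + 1857) + 928643/216 = (-8*(-36) + 1857) + 928643/216 = (288 + 1857) + 928643/216 = 2145 + 928643/216 = 1391963/216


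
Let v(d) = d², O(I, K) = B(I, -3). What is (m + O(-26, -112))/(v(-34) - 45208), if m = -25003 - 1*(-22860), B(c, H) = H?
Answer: 1073/22026 ≈ 0.048715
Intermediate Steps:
m = -2143 (m = -25003 + 22860 = -2143)
O(I, K) = -3
(m + O(-26, -112))/(v(-34) - 45208) = (-2143 - 3)/((-34)² - 45208) = -2146/(1156 - 45208) = -2146/(-44052) = -2146*(-1/44052) = 1073/22026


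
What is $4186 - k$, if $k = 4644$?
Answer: $-458$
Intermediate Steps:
$4186 - k = 4186 - 4644 = -458$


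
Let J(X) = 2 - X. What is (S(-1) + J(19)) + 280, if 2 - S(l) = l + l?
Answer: 267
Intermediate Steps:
S(l) = 2 - 2*l (S(l) = 2 - (l + l) = 2 - 2*l)
(S(-1) + J(19)) + 280 = ((2 - 2*(-1)) + (2 - 1*19)) + 280 = ((2 + 2) + (2 - 19)) + 280 = (4 - 17) + 280 = -13 + 280 = 267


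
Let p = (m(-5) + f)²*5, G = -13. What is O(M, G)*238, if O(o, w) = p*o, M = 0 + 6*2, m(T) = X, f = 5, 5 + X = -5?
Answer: 357000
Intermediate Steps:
X = -10 (X = -5 - 5 = -10)
m(T) = -10
M = 12 (M = 0 + 12 = 12)
p = 125 (p = (-10 + 5)²*5 = (-5)²*5 = 25*5 = 125)
O(o, w) = 125*o
O(M, G)*238 = (125*12)*238 = 1500*238 = 357000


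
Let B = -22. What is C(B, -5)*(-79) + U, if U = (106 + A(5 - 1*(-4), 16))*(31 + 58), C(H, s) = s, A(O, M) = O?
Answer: 10630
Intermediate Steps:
U = 10235 (U = (106 + (5 - 1*(-4)))*(31 + 58) = (106 + (5 + 4))*89 = (106 + 9)*89 = 115*89 = 10235)
C(B, -5)*(-79) + U = -5*(-79) + 10235 = 395 + 10235 = 10630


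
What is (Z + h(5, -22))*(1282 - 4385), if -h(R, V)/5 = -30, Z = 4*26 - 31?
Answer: -691969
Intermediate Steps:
Z = 73 (Z = 104 - 31 = 73)
h(R, V) = 150 (h(R, V) = -5*(-30) = 150)
(Z + h(5, -22))*(1282 - 4385) = (73 + 150)*(1282 - 4385) = 223*(-3103) = -691969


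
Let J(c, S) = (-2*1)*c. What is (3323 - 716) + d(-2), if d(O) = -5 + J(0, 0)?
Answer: 2602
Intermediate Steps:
J(c, S) = -2*c
d(O) = -5 (d(O) = -5 - 2*0 = -5 + 0 = -5)
(3323 - 716) + d(-2) = (3323 - 716) - 5 = 2607 - 5 = 2602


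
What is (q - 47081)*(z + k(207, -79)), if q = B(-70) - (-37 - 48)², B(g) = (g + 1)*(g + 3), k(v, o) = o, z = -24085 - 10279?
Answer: 1711231569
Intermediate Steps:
z = -34364
B(g) = (1 + g)*(3 + g)
q = -2602 (q = (3 + (-70)² + 4*(-70)) - (-37 - 48)² = (3 + 4900 - 280) - 1*(-85)² = 4623 - 1*7225 = 4623 - 7225 = -2602)
(q - 47081)*(z + k(207, -79)) = (-2602 - 47081)*(-34364 - 79) = -49683*(-34443) = 1711231569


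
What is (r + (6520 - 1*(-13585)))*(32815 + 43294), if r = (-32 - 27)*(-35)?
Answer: 1687336530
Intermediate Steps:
r = 2065 (r = -59*(-35) = 2065)
(r + (6520 - 1*(-13585)))*(32815 + 43294) = (2065 + (6520 - 1*(-13585)))*(32815 + 43294) = (2065 + (6520 + 13585))*76109 = (2065 + 20105)*76109 = 22170*76109 = 1687336530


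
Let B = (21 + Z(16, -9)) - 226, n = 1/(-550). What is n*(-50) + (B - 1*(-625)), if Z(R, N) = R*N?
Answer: 3037/11 ≈ 276.09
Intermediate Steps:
n = -1/550 ≈ -0.0018182
Z(R, N) = N*R
B = -349 (B = (21 - 9*16) - 226 = (21 - 144) - 226 = -123 - 226 = -349)
n*(-50) + (B - 1*(-625)) = -1/550*(-50) + (-349 - 1*(-625)) = 1/11 + (-349 + 625) = 1/11 + 276 = 3037/11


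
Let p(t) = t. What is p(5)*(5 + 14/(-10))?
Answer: 18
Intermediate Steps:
p(5)*(5 + 14/(-10)) = 5*(5 + 14/(-10)) = 5*(5 + 14*(-⅒)) = 5*(5 - 7/5) = 5*(18/5) = 18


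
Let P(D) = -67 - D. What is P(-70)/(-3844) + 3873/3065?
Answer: 14878617/11781860 ≈ 1.2628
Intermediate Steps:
P(-70)/(-3844) + 3873/3065 = (-67 - 1*(-70))/(-3844) + 3873/3065 = (-67 + 70)*(-1/3844) + 3873*(1/3065) = 3*(-1/3844) + 3873/3065 = -3/3844 + 3873/3065 = 14878617/11781860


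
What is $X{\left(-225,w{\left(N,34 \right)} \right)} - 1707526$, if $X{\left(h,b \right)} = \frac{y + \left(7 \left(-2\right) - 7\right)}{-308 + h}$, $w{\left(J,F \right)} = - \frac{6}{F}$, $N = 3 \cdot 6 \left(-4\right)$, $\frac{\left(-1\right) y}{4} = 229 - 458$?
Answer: $- \frac{910112253}{533} \approx -1.7075 \cdot 10^{6}$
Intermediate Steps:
$y = 916$ ($y = - 4 \left(229 - 458\right) = \left(-4\right) \left(-229\right) = 916$)
$N = -72$ ($N = 18 \left(-4\right) = -72$)
$X{\left(h,b \right)} = \frac{895}{-308 + h}$ ($X{\left(h,b \right)} = \frac{916 + \left(7 \left(-2\right) - 7\right)}{-308 + h} = \frac{916 - 21}{-308 + h} = \frac{895}{-308 + h}$)
$X{\left(-225,w{\left(N,34 \right)} \right)} - 1707526 = \frac{895}{-308 - 225} - 1707526 = \frac{895}{-533} - 1707526 = 895 \left(- \frac{1}{533}\right) - 1707526 = - \frac{895}{533} - 1707526 = - \frac{910112253}{533}$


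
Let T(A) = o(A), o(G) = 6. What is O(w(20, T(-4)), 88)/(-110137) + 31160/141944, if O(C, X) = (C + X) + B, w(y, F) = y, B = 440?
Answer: 419260451/1954160791 ≈ 0.21455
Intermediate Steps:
T(A) = 6
O(C, X) = 440 + C + X (O(C, X) = (C + X) + 440 = 440 + C + X)
O(w(20, T(-4)), 88)/(-110137) + 31160/141944 = (440 + 20 + 88)/(-110137) + 31160/141944 = 548*(-1/110137) + 31160*(1/141944) = -548/110137 + 3895/17743 = 419260451/1954160791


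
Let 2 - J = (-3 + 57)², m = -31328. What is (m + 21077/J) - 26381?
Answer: -168185103/2914 ≈ -57716.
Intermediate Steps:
J = -2914 (J = 2 - (-3 + 57)² = 2 - 1*54² = 2 - 1*2916 = 2 - 2916 = -2914)
(m + 21077/J) - 26381 = (-31328 + 21077/(-2914)) - 26381 = (-31328 + 21077*(-1/2914)) - 26381 = (-31328 - 21077/2914) - 26381 = -91310869/2914 - 26381 = -168185103/2914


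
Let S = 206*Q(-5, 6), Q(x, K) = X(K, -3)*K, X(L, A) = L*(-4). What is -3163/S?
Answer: 3163/29664 ≈ 0.10663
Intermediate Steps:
X(L, A) = -4*L
Q(x, K) = -4*K**2 (Q(x, K) = (-4*K)*K = -4*K**2)
S = -29664 (S = 206*(-4*6**2) = 206*(-4*36) = 206*(-144) = -29664)
-3163/S = -3163/(-29664) = -3163*(-1/29664) = 3163/29664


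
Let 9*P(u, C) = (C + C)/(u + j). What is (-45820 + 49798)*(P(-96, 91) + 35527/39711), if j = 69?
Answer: 207100426/357399 ≈ 579.47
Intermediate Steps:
P(u, C) = 2*C/(9*(69 + u)) (P(u, C) = ((C + C)/(u + 69))/9 = ((2*C)/(69 + u))/9 = (2*C/(69 + u))/9 = 2*C/(9*(69 + u)))
(-45820 + 49798)*(P(-96, 91) + 35527/39711) = (-45820 + 49798)*((2/9)*91/(69 - 96) + 35527/39711) = 3978*((2/9)*91/(-27) + 35527*(1/39711)) = 3978*((2/9)*91*(-1/27) + 35527/39711) = 3978*(-182/243 + 35527/39711) = 3978*(468553/3216591) = 207100426/357399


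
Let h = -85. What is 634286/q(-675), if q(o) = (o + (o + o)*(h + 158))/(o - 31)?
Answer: 447805916/99225 ≈ 4513.0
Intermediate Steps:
q(o) = 147*o/(-31 + o) (q(o) = (o + (o + o)*(-85 + 158))/(o - 31) = (o + (2*o)*73)/(-31 + o) = (o + 146*o)/(-31 + o) = (147*o)/(-31 + o) = 147*o/(-31 + o))
634286/q(-675) = 634286/((147*(-675)/(-31 - 675))) = 634286/((147*(-675)/(-706))) = 634286/((147*(-675)*(-1/706))) = 634286/(99225/706) = 634286*(706/99225) = 447805916/99225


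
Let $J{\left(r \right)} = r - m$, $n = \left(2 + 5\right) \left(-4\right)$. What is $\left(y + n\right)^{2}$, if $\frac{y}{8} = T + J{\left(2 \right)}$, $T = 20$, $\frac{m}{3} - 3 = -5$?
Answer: $38416$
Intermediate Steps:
$m = -6$ ($m = 9 + 3 \left(-5\right) = 9 - 15 = -6$)
$n = -28$ ($n = 7 \left(-4\right) = -28$)
$J{\left(r \right)} = 6 + r$ ($J{\left(r \right)} = r - -6 = r + 6 = 6 + r$)
$y = 224$ ($y = 8 \left(20 + \left(6 + 2\right)\right) = 8 \left(20 + 8\right) = 8 \cdot 28 = 224$)
$\left(y + n\right)^{2} = \left(224 - 28\right)^{2} = 196^{2} = 38416$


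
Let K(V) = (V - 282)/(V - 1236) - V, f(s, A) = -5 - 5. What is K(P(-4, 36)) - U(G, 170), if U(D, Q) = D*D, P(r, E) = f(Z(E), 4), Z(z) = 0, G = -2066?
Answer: -2659179412/623 ≈ -4.2683e+6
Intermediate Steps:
f(s, A) = -10
P(r, E) = -10
U(D, Q) = D**2
K(V) = -V + (-282 + V)/(-1236 + V) (K(V) = (-282 + V)/(-1236 + V) - V = -V + (-282 + V)/(-1236 + V))
K(P(-4, 36)) - U(G, 170) = (-282 - 1*(-10)**2 + 1237*(-10))/(-1236 - 10) - 1*(-2066)**2 = (-282 - 1*100 - 12370)/(-1246) - 1*4268356 = -(-282 - 100 - 12370)/1246 - 4268356 = -1/1246*(-12752) - 4268356 = 6376/623 - 4268356 = -2659179412/623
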